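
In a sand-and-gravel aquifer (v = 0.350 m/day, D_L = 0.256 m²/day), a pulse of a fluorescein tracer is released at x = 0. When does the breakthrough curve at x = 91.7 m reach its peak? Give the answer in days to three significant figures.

260 days

For the 1D instantaneous-source solution, setting ∂C/∂t = 0 at fixed x gives v²t² + 2Dt − x² = 0, so t = (√(D² + v²x²) − D)/v².
√(D² + v²x²) = √(0.256² + 0.350² × 91.7²) = 32.10; v² = 0.1225.
t = (32.10 − 0.256)/0.1225 = 260 days (vs. the pure-advection estimate x/v = 262 d).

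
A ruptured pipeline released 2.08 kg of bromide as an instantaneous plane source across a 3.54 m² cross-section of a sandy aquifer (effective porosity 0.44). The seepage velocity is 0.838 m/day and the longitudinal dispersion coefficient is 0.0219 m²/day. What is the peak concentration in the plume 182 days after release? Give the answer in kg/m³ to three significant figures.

0.189 kg/m³

The peak of an instantaneous 1D plume sits at x = vt; there the Gaussian factor is 1 and C_max = M/(n_e·A·√(4πDt)), where n_e·A is the pore area the mass is dissolved in.
√(4πDt) = √(4π × 0.0219 × 182) = 7.077 m, so C_max = 2.08/(0.44 × 3.54 × 7.077) = 0.189 kg/m³.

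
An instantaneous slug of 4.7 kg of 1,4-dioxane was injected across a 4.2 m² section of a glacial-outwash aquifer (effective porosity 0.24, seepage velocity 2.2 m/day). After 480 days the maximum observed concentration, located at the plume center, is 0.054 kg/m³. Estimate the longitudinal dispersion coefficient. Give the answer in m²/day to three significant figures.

At the plume center C_max = M/(n_e·A·√(4πDt)), so D = M²/(4πt·(n_e·A·C_max)²).
n_e·A·C_max = 0.24 × 4.2 × 0.054 = 0.05443 kg/m.
D = 4.7²/(4π × 480 × 0.05443²) = 1.24 m²/day.

1.24 m²/day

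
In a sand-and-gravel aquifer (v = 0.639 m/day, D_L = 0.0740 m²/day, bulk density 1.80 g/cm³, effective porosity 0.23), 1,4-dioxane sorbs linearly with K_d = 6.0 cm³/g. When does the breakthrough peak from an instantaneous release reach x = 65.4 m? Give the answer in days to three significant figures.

4900 days

Retardation factor R = 1 + ρ_b·K_d/n = 1 + 1.80 × 6.0/0.23 = 47.96.
Sorption retards both mechanisms: v_R = v/R = 0.01332 m/day, D_R = D/R = 0.001543 m²/day.
Peak time from v_R²t² + 2D_R t − x² = 0: t = (√(D_R² + v_R²x²) − D_R)/v_R².
√(D_R² + v_R²x²) = √(0.001543² + 0.01332² × 65.4²) = 0.8711; v_R² = 0.0001774.
t = (0.8711 − 0.001543)/0.0001774 = 4900 days.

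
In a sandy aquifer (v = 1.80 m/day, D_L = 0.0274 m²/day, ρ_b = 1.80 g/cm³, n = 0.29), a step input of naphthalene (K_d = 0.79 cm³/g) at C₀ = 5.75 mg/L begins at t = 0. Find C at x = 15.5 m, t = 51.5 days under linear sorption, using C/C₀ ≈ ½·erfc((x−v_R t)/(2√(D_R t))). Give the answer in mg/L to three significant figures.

Retardation factor R = 1 + ρ_b·K_d/n = 1 + 1.80 × 0.79/0.29 = 5.903.
Sorption retards both mechanisms: v_R = v/R = 0.3049 m/day, D_R = D/R = 0.004642 m²/day.
v_R·t = 0.3049 × 51.5 = 15.70235 m; 2√(D_R t) = 0.9779 m; argument = (15.5 − 15.70235)/0.9779 = -0.2069.
C = C₀ × ½·erfc(-0.2069) = 5.75 × 0.6151 = 3.54 mg/L.

3.54 mg/L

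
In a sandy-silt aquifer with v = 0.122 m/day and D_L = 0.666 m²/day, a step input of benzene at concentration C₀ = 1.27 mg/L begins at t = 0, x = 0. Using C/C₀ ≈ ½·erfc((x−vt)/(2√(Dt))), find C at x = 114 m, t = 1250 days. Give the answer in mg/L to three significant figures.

1.05 mg/L

For a continuous step input, C/C₀ ≈ ½·erfc((x−vt)/(2√(Dt))).
vt = 0.122 × 1250 = 152.5 m and 2√(Dt) = 2√(0.666 × 1250) = 57.71 m.
Argument (x−vt)/(2√(Dt)) = (114 − 152.5)/57.71 = -0.6671; ½·erfc(-0.6671) = 0.8273.
C = 1.27 × 0.8273 = 1.05 mg/L.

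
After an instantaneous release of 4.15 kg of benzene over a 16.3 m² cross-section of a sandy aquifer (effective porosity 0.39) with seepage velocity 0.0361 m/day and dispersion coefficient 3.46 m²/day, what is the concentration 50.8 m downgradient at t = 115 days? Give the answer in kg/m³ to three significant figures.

0.00235 kg/m³

For an instantaneous plane source, C(x,t) = M/(n_e·A·√(4πDt)) · exp(−(x−vt)²/(4Dt)), with n_e·A the pore (flow) area.
Plume center vt = 0.0361 × 115 = 4.1515 m, so the well at 50.8 m is 46.6485 m downgradient of the peak.
√(4πDt) = 70.71 m, giving peak height M/(n_e·A·√(4πDt)) = 4.15/(0.39 × 16.3 × 70.71) = 0.009232 kg/m³.
(x−vt)²/(4Dt) = (46.6485)²/(4 × 3.46 × 115) = 1.367; exp(−1.367) = 0.2549.
C = 0.009232 × 0.2549 = 0.00235 kg/m³.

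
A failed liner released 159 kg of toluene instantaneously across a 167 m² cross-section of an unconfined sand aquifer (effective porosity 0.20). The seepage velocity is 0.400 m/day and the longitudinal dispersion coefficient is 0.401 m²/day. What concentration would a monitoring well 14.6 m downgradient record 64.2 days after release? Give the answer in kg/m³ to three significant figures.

0.0803 kg/m³

For an instantaneous plane source, C(x,t) = M/(n_e·A·√(4πDt)) · exp(−(x−vt)²/(4Dt)), with n_e·A the pore (flow) area.
Plume center vt = 0.400 × 64.2 = 25.68 m, so the well at 14.6 m is 11.08 m upgradient of the peak.
√(4πDt) = 17.99 m, giving peak height M/(n_e·A·√(4πDt)) = 159/(0.20 × 167 × 17.99) = 0.2646 kg/m³.
(x−vt)²/(4Dt) = (-11.08)²/(4 × 0.401 × 64.2) = 1.192; exp(−1.192) = 0.3036.
C = 0.2646 × 0.3036 = 0.0803 kg/m³.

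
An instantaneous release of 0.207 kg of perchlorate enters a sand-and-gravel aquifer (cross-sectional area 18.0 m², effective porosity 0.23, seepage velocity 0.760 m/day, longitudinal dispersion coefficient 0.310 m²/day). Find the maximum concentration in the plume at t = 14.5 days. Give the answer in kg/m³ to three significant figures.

The peak of an instantaneous 1D plume sits at x = vt; there the Gaussian factor is 1 and C_max = M/(n_e·A·√(4πDt)), where n_e·A is the pore area the mass is dissolved in.
√(4πDt) = √(4π × 0.310 × 14.5) = 7.516 m, so C_max = 0.207/(0.23 × 18.0 × 7.516) = 0.00665 kg/m³.

0.00665 kg/m³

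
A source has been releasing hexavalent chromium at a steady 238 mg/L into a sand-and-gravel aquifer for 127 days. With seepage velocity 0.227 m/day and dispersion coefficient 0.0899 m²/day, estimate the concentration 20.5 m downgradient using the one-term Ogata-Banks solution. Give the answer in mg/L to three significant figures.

For a continuous step input, C/C₀ ≈ ½·erfc((x−vt)/(2√(Dt))).
vt = 0.227 × 127 = 28.829 m and 2√(Dt) = 2√(0.0899 × 127) = 6.758 m.
Argument (x−vt)/(2√(Dt)) = (20.5 − 28.829)/6.758 = -1.232; ½·erfc(-1.232) = 0.9593.
C = 238 × 0.9593 = 228 mg/L.

228 mg/L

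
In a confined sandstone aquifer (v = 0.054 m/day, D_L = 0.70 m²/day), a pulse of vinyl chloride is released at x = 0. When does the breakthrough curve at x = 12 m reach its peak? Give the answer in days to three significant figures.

For the 1D instantaneous-source solution, setting ∂C/∂t = 0 at fixed x gives v²t² + 2Dt − x² = 0, so t = (√(D² + v²x²) − D)/v².
√(D² + v²x²) = √(0.70² + 0.054² × 12²) = 0.9539; v² = 0.002916.
t = (0.9539 − 0.70)/0.002916 = 87.1 days (vs. the pure-advection estimate x/v = 222 d).

87.1 days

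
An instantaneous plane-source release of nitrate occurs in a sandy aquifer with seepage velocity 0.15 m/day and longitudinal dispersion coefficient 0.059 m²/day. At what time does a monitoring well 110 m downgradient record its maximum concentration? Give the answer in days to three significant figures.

731 days

For the 1D instantaneous-source solution, setting ∂C/∂t = 0 at fixed x gives v²t² + 2Dt − x² = 0, so t = (√(D² + v²x²) − D)/v².
√(D² + v²x²) = √(0.059² + 0.15² × 110²) = 16.50; v² = 0.0225.
t = (16.50 − 0.059)/0.0225 = 731 days (vs. the pure-advection estimate x/v = 733 d).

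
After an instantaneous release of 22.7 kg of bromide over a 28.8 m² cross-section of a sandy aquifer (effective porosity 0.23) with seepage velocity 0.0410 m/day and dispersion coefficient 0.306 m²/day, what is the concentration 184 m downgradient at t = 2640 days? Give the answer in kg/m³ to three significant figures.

For an instantaneous plane source, C(x,t) = M/(n_e·A·√(4πDt)) · exp(−(x−vt)²/(4Dt)), with n_e·A the pore (flow) area.
Plume center vt = 0.0410 × 2640 = 108.24 m, so the well at 184 m is 75.76 m downgradient of the peak.
√(4πDt) = 100.8 m, giving peak height M/(n_e·A·√(4πDt)) = 22.7/(0.23 × 28.8 × 100.8) = 0.03400 kg/m³.
(x−vt)²/(4Dt) = (75.76)²/(4 × 0.306 × 2640) = 1.776; exp(−1.776) = 0.1693.
C = 0.03400 × 0.1693 = 0.00576 kg/m³.

0.00576 kg/m³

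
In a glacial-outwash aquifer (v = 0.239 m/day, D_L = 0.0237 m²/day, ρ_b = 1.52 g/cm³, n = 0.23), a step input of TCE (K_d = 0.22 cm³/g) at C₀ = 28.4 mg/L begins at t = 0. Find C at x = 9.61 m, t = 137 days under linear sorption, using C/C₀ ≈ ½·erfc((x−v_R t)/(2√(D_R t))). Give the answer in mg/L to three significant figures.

28.1 mg/L

Retardation factor R = 1 + ρ_b·K_d/n = 1 + 1.52 × 0.22/0.23 = 2.454.
Sorption retards both mechanisms: v_R = v/R = 0.09739 m/day, D_R = D/R = 0.009658 m²/day.
v_R·t = 0.09739 × 137 = 13.34243 m; 2√(D_R t) = 2.301 m; argument = (9.61 − 13.34243)/2.301 = -1.622.
C = C₀ × ½·erfc(-1.622) = 28.4 × 0.9891 = 28.1 mg/L.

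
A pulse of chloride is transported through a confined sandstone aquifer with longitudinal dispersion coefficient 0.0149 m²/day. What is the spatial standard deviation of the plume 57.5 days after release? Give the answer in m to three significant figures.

1.31 m

Dispersive spreading gives a Gaussian with σ² = 2Dt; advection only shifts the center.
σ = √(2 × 0.0149 × 57.5) = 1.31 m.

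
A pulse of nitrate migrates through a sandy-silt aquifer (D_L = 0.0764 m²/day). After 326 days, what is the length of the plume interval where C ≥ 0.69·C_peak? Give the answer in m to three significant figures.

12.2 m

The plume is Gaussian with σ = √(2Dt) = √(2 × 0.0764 × 326) = 7.058 m.
C/C_peak = exp(−Δx²/(2σ²)) = 0.69 ⇒ Δx = σ·√(−2 ln 0.69) = 7.058 × 0.8615 = 6.080 m.
Width = 2Δx = 12.2 m.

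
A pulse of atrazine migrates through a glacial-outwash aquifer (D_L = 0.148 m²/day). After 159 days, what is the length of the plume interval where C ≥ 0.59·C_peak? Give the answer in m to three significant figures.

The plume is Gaussian with σ = √(2Dt) = √(2 × 0.148 × 159) = 6.860 m.
C/C_peak = exp(−Δx²/(2σ²)) = 0.59 ⇒ Δx = σ·√(−2 ln 0.59) = 6.860 × 1.027 = 7.045 m.
Width = 2Δx = 14.1 m.

14.1 m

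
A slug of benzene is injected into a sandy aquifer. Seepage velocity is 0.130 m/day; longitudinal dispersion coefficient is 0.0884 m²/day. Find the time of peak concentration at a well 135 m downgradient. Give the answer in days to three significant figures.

1030 days

For the 1D instantaneous-source solution, setting ∂C/∂t = 0 at fixed x gives v²t² + 2Dt − x² = 0, so t = (√(D² + v²x²) − D)/v².
√(D² + v²x²) = √(0.0884² + 0.130² × 135²) = 17.55; v² = 0.0169.
t = (17.55 − 0.0884)/0.0169 = 1030 days (vs. the pure-advection estimate x/v = 1040 d).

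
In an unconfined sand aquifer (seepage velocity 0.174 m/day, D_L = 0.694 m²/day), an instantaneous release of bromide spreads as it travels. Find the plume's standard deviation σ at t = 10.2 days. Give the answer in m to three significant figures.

3.76 m

Dispersive spreading gives a Gaussian with σ² = 2Dt; advection only shifts the center.
σ = √(2 × 0.694 × 10.2) = 3.76 m.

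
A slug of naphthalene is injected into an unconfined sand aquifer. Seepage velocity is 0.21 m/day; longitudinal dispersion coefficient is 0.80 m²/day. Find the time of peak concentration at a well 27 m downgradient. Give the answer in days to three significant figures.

112 days

For the 1D instantaneous-source solution, setting ∂C/∂t = 0 at fixed x gives v²t² + 2Dt − x² = 0, so t = (√(D² + v²x²) − D)/v².
√(D² + v²x²) = √(0.80² + 0.21² × 27²) = 5.726; v² = 0.0441.
t = (5.726 − 0.80)/0.0441 = 112 days (vs. the pure-advection estimate x/v = 129 d).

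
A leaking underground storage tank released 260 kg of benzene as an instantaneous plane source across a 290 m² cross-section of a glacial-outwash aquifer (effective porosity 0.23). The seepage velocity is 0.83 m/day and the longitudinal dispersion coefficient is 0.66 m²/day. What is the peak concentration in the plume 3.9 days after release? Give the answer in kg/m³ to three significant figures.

0.685 kg/m³

The peak of an instantaneous 1D plume sits at x = vt; there the Gaussian factor is 1 and C_max = M/(n_e·A·√(4πDt)), where n_e·A is the pore area the mass is dissolved in.
√(4πDt) = √(4π × 0.66 × 3.9) = 5.687 m, so C_max = 260/(0.23 × 290 × 5.687) = 0.685 kg/m³.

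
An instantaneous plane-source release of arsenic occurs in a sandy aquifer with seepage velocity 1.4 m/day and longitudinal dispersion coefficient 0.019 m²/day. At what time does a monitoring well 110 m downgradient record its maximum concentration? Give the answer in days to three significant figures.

For the 1D instantaneous-source solution, setting ∂C/∂t = 0 at fixed x gives v²t² + 2Dt − x² = 0, so t = (√(D² + v²x²) − D)/v².
√(D² + v²x²) = √(0.019² + 1.4² × 110²) = 154.0; v² = 1.96.
t = (154.0 − 0.019)/1.96 = 78.6 days (vs. the pure-advection estimate x/v = 78.6 d).

78.6 days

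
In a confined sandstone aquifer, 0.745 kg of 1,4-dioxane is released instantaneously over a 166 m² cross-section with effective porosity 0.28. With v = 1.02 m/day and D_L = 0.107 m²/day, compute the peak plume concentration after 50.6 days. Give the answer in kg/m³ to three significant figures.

The peak of an instantaneous 1D plume sits at x = vt; there the Gaussian factor is 1 and C_max = M/(n_e·A·√(4πDt)), where n_e·A is the pore area the mass is dissolved in.
√(4πDt) = √(4π × 0.107 × 50.6) = 8.248 m, so C_max = 0.745/(0.28 × 166 × 8.248) = 0.00194 kg/m³.

0.00194 kg/m³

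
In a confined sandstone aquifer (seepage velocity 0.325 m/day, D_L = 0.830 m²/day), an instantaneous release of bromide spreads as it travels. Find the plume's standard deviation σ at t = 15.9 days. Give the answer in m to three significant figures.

5.14 m

Dispersive spreading gives a Gaussian with σ² = 2Dt; advection only shifts the center.
σ = √(2 × 0.830 × 15.9) = 5.14 m.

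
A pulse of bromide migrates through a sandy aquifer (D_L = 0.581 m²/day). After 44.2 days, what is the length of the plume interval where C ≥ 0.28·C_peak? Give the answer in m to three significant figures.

22.9 m

The plume is Gaussian with σ = √(2Dt) = √(2 × 0.581 × 44.2) = 7.167 m.
C/C_peak = exp(−Δx²/(2σ²)) = 0.28 ⇒ Δx = σ·√(−2 ln 0.28) = 7.167 × 1.596 = 11.44 m.
Width = 2Δx = 22.9 m.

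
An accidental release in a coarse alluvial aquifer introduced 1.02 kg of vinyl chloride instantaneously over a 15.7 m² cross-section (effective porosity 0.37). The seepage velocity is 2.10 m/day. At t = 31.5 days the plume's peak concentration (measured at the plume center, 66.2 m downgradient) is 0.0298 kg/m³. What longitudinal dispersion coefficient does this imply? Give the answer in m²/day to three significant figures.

0.0877 m²/day

At the plume center C_max = M/(n_e·A·√(4πDt)), so D = M²/(4πt·(n_e·A·C_max)²).
n_e·A·C_max = 0.37 × 15.7 × 0.0298 = 0.1731 kg/m.
D = 1.02²/(4π × 31.5 × 0.1731²) = 0.0877 m²/day.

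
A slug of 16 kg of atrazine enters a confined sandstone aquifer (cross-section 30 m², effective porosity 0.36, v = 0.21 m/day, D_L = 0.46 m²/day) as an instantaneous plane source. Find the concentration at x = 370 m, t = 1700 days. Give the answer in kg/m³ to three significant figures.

For an instantaneous plane source, C(x,t) = M/(n_e·A·√(4πDt)) · exp(−(x−vt)²/(4Dt)), with n_e·A the pore (flow) area.
Plume center vt = 0.21 × 1700 = 357 m, so the well at 370 m is 13 m downgradient of the peak.
√(4πDt) = 99.13 m, giving peak height M/(n_e·A·√(4πDt)) = 16/(0.36 × 30 × 99.13) = 0.01494 kg/m³.
(x−vt)²/(4Dt) = (13)²/(4 × 0.46 × 1700) = 0.05403; exp(−0.05403) = 0.9474.
C = 0.01494 × 0.9474 = 0.0142 kg/m³.

0.0142 kg/m³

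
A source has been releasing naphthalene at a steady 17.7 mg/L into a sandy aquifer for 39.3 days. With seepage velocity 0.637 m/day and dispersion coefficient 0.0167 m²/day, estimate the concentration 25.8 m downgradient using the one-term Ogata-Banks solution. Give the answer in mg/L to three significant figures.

4.46 mg/L

For a continuous step input, C/C₀ ≈ ½·erfc((x−vt)/(2√(Dt))).
vt = 0.637 × 39.3 = 25.0341 m and 2√(Dt) = 2√(0.0167 × 39.3) = 1.620 m.
Argument (x−vt)/(2√(Dt)) = (25.8 − 25.0341)/1.620 = 0.4728; ½·erfc(0.4728) = 0.2519.
C = 17.7 × 0.2519 = 4.46 mg/L.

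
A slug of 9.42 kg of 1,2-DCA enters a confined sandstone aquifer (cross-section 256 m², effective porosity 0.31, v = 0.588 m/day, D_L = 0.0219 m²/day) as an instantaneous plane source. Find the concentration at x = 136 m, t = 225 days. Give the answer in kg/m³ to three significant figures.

For an instantaneous plane source, C(x,t) = M/(n_e·A·√(4πDt)) · exp(−(x−vt)²/(4Dt)), with n_e·A the pore (flow) area.
Plume center vt = 0.588 × 225 = 132.3 m, so the well at 136 m is 3.7 m downgradient of the peak.
√(4πDt) = 7.869 m, giving peak height M/(n_e·A·√(4πDt)) = 9.42/(0.31 × 256 × 7.869) = 0.01508 kg/m³.
(x−vt)²/(4Dt) = (3.7)²/(4 × 0.0219 × 225) = 0.6946; exp(−0.6946) = 0.4993.
C = 0.01508 × 0.4993 = 0.00753 kg/m³.

0.00753 kg/m³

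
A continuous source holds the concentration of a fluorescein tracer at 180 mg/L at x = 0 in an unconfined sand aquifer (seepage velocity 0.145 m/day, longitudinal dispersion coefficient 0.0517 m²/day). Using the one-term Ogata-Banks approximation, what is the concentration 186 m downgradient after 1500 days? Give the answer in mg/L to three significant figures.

For a continuous step input, C/C₀ ≈ ½·erfc((x−vt)/(2√(Dt))).
vt = 0.145 × 1500 = 217.5 m and 2√(Dt) = 2√(0.0517 × 1500) = 17.61 m.
Argument (x−vt)/(2√(Dt)) = (186 − 217.5)/17.61 = -1.789; ½·erfc(-1.789) = 0.9943.
C = 180 × 0.9943 = 179 mg/L.

179 mg/L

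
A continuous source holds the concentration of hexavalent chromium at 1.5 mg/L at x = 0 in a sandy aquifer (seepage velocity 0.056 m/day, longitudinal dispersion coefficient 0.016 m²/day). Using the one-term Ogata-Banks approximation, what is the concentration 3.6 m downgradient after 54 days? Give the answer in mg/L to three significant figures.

For a continuous step input, C/C₀ ≈ ½·erfc((x−vt)/(2√(Dt))).
vt = 0.056 × 54 = 3.024 m and 2√(Dt) = 2√(0.016 × 54) = 1.859 m.
Argument (x−vt)/(2√(Dt)) = (3.6 − 3.024)/1.859 = 0.3098; ½·erfc(0.3098) = 0.3306.
C = 1.5 × 0.3306 = 0.496 mg/L.

0.496 mg/L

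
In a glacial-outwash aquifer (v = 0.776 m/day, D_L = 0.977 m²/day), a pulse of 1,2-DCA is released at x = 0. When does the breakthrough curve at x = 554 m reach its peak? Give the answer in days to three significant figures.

For the 1D instantaneous-source solution, setting ∂C/∂t = 0 at fixed x gives v²t² + 2Dt − x² = 0, so t = (√(D² + v²x²) − D)/v².
√(D² + v²x²) = √(0.977² + 0.776² × 554²) = 429.9; v² = 0.602176.
t = (429.9 − 0.977)/0.602176 = 712 days (vs. the pure-advection estimate x/v = 714 d).

712 days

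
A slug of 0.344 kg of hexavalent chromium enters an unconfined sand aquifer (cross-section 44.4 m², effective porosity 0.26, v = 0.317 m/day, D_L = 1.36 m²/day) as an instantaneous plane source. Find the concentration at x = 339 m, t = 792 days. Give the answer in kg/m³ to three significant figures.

4.26e-05 kg/m³

For an instantaneous plane source, C(x,t) = M/(n_e·A·√(4πDt)) · exp(−(x−vt)²/(4Dt)), with n_e·A the pore (flow) area.
Plume center vt = 0.317 × 792 = 251.064 m, so the well at 339 m is 87.936 m downgradient of the peak.
√(4πDt) = 116.3 m, giving peak height M/(n_e·A·√(4πDt)) = 0.344/(0.26 × 44.4 × 116.3) = 0.0002562 kg/m³.
(x−vt)²/(4Dt) = (87.936)²/(4 × 1.36 × 792) = 1.795; exp(−1.795) = 0.1661.
C = 0.0002562 × 0.1661 = 4.26e-05 kg/m³.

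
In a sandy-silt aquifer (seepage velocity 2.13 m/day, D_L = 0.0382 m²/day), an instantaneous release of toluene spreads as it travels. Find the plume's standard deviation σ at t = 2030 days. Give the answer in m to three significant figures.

12.5 m

Dispersive spreading gives a Gaussian with σ² = 2Dt; advection only shifts the center.
σ = √(2 × 0.0382 × 2030) = 12.5 m.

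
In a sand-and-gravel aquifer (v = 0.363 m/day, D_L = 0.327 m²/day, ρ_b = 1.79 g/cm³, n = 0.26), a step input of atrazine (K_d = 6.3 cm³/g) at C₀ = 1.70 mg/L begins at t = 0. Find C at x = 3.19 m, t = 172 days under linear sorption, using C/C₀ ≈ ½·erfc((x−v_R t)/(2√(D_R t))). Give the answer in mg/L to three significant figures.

0.223 mg/L

Retardation factor R = 1 + ρ_b·K_d/n = 1 + 1.79 × 6.3/0.26 = 44.37.
Sorption retards both mechanisms: v_R = v/R = 0.008181 m/day, D_R = D/R = 0.007370 m²/day.
v_R·t = 0.008181 × 172 = 1.407132 m; 2√(D_R t) = 2.252 m; argument = (3.19 − 1.407132)/2.252 = 0.7917.
C = C₀ × ½·erfc(0.7917) = 1.70 × 0.1314 = 0.223 mg/L.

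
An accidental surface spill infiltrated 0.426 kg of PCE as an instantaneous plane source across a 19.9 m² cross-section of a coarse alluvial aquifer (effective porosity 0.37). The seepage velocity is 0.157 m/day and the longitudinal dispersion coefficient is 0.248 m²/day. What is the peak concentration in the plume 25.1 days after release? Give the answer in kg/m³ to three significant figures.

The peak of an instantaneous 1D plume sits at x = vt; there the Gaussian factor is 1 and C_max = M/(n_e·A·√(4πDt)), where n_e·A is the pore area the mass is dissolved in.
√(4πDt) = √(4π × 0.248 × 25.1) = 8.844 m, so C_max = 0.426/(0.37 × 19.9 × 8.844) = 0.00654 kg/m³.

0.00654 kg/m³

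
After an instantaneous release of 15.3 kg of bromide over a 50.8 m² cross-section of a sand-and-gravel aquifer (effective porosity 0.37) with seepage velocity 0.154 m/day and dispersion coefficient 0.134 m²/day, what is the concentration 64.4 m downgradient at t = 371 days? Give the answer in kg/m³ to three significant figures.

For an instantaneous plane source, C(x,t) = M/(n_e·A·√(4πDt)) · exp(−(x−vt)²/(4Dt)), with n_e·A the pore (flow) area.
Plume center vt = 0.154 × 371 = 57.134 m, so the well at 64.4 m is 7.266 m downgradient of the peak.
√(4πDt) = 24.99 m, giving peak height M/(n_e·A·√(4πDt)) = 15.3/(0.37 × 50.8 × 24.99) = 0.03257 kg/m³.
(x−vt)²/(4Dt) = (7.266)²/(4 × 0.134 × 371) = 0.2655; exp(−0.2655) = 0.7668.
C = 0.03257 × 0.7668 = 0.0250 kg/m³.

0.0250 kg/m³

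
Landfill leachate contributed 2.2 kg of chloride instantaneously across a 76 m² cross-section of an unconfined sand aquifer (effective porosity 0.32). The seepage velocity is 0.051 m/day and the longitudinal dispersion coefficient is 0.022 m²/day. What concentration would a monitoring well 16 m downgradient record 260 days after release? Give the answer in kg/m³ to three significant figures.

For an instantaneous plane source, C(x,t) = M/(n_e·A·√(4πDt)) · exp(−(x−vt)²/(4Dt)), with n_e·A the pore (flow) area.
Plume center vt = 0.051 × 260 = 13.26 m, so the well at 16 m is 2.74 m downgradient of the peak.
√(4πDt) = 8.478 m, giving peak height M/(n_e·A·√(4πDt)) = 2.2/(0.32 × 76 × 8.478) = 0.01067 kg/m³.
(x−vt)²/(4Dt) = (2.74)²/(4 × 0.022 × 260) = 0.3281; exp(−0.3281) = 0.7203.
C = 0.01067 × 0.7203 = 0.00769 kg/m³.

0.00769 kg/m³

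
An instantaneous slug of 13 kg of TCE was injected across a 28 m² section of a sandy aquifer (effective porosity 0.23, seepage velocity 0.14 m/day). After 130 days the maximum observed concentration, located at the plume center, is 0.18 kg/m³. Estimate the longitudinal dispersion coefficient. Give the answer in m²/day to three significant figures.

0.0770 m²/day

At the plume center C_max = M/(n_e·A·√(4πDt)), so D = M²/(4πt·(n_e·A·C_max)²).
n_e·A·C_max = 0.23 × 28 × 0.18 = 1.159 kg/m.
D = 13²/(4π × 130 × 1.159²) = 0.0770 m²/day.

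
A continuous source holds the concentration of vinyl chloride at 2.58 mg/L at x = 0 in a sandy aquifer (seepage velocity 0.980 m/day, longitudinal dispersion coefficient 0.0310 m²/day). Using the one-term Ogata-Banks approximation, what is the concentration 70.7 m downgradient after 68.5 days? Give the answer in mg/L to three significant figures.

0.107 mg/L

For a continuous step input, C/C₀ ≈ ½·erfc((x−vt)/(2√(Dt))).
vt = 0.980 × 68.5 = 67.13 m and 2√(Dt) = 2√(0.0310 × 68.5) = 2.914 m.
Argument (x−vt)/(2√(Dt)) = (70.7 − 67.13)/2.914 = 1.225; ½·erfc(1.225) = 0.04160.
C = 2.58 × 0.04160 = 0.107 mg/L.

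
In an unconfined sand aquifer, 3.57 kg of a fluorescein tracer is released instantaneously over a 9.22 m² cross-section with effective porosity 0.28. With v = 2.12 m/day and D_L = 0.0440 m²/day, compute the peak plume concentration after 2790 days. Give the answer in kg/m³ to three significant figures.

The peak of an instantaneous 1D plume sits at x = vt; there the Gaussian factor is 1 and C_max = M/(n_e·A·√(4πDt)), where n_e·A is the pore area the mass is dissolved in.
√(4πDt) = √(4π × 0.0440 × 2790) = 39.28 m, so C_max = 3.57/(0.28 × 9.22 × 39.28) = 0.0352 kg/m³.

0.0352 kg/m³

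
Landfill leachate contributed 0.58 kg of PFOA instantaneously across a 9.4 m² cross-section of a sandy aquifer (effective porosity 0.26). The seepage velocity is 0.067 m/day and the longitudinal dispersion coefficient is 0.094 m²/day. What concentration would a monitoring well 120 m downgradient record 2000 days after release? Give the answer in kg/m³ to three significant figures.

0.00376 kg/m³

For an instantaneous plane source, C(x,t) = M/(n_e·A·√(4πDt)) · exp(−(x−vt)²/(4Dt)), with n_e·A the pore (flow) area.
Plume center vt = 0.067 × 2000 = 134 m, so the well at 120 m is 14 m upgradient of the peak.
√(4πDt) = 48.61 m, giving peak height M/(n_e·A·√(4πDt)) = 0.58/(0.26 × 9.4 × 48.61) = 0.004882 kg/m³.
(x−vt)²/(4Dt) = (-14)²/(4 × 0.094 × 2000) = 0.2606; exp(−0.2606) = 0.7706.
C = 0.004882 × 0.7706 = 0.00376 kg/m³.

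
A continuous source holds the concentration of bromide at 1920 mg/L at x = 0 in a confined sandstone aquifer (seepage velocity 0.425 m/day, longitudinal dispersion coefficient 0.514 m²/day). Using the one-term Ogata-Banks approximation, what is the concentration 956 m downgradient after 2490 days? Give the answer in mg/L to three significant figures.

1880 mg/L

For a continuous step input, C/C₀ ≈ ½·erfc((x−vt)/(2√(Dt))).
vt = 0.425 × 2490 = 1058.25 m and 2√(Dt) = 2√(0.514 × 2490) = 71.55 m.
Argument (x−vt)/(2√(Dt)) = (956 − 1058.25)/71.55 = -1.429; ½·erfc(-1.429) = 0.9784.
C = 1920 × 0.9784 = 1880 mg/L.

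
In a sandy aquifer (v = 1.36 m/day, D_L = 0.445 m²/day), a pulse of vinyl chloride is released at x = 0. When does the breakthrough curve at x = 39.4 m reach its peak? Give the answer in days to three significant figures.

For the 1D instantaneous-source solution, setting ∂C/∂t = 0 at fixed x gives v²t² + 2Dt − x² = 0, so t = (√(D² + v²x²) − D)/v².
√(D² + v²x²) = √(0.445² + 1.36² × 39.4²) = 53.59; v² = 1.8496.
t = (53.59 − 0.445)/1.8496 = 28.7 days (vs. the pure-advection estimate x/v = 29.0 d).

28.7 days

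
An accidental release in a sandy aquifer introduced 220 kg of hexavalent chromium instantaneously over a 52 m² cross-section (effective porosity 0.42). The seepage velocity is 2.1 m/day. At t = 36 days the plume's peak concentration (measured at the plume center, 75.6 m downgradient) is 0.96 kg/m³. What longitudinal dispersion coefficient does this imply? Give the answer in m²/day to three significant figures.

At the plume center C_max = M/(n_e·A·√(4πDt)), so D = M²/(4πt·(n_e·A·C_max)²).
n_e·A·C_max = 0.42 × 52 × 0.96 = 20.97 kg/m.
D = 220²/(4π × 36 × 20.97²) = 0.243 m²/day.

0.243 m²/day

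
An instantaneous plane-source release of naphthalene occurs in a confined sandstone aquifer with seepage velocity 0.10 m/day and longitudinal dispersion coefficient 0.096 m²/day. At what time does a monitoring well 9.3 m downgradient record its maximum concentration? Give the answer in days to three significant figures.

83.9 days

For the 1D instantaneous-source solution, setting ∂C/∂t = 0 at fixed x gives v²t² + 2Dt − x² = 0, so t = (√(D² + v²x²) − D)/v².
√(D² + v²x²) = √(0.096² + 0.10² × 9.3²) = 0.9349; v² = 0.01.
t = (0.9349 − 0.096)/0.01 = 83.9 days (vs. the pure-advection estimate x/v = 93.0 d).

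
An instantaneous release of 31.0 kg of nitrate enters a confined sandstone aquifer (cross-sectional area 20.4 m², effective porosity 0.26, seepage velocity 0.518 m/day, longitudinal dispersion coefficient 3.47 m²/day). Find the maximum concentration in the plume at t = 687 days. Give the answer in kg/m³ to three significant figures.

0.0338 kg/m³

The peak of an instantaneous 1D plume sits at x = vt; there the Gaussian factor is 1 and C_max = M/(n_e·A·√(4πDt)), where n_e·A is the pore area the mass is dissolved in.
√(4πDt) = √(4π × 3.47 × 687) = 173.1 m, so C_max = 31.0/(0.26 × 20.4 × 173.1) = 0.0338 kg/m³.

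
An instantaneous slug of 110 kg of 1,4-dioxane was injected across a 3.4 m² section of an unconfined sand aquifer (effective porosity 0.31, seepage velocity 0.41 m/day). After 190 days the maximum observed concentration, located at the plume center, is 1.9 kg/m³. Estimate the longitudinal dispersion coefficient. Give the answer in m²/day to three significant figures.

At the plume center C_max = M/(n_e·A·√(4πDt)), so D = M²/(4πt·(n_e·A·C_max)²).
n_e·A·C_max = 0.31 × 3.4 × 1.9 = 2.003 kg/m.
D = 110²/(4π × 190 × 2.003²) = 1.26 m²/day.

1.26 m²/day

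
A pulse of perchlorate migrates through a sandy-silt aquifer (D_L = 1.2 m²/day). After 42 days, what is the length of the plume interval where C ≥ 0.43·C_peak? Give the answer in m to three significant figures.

26.1 m

The plume is Gaussian with σ = √(2Dt) = √(2 × 1.2 × 42) = 10.04 m.
C/C_peak = exp(−Δx²/(2σ²)) = 0.43 ⇒ Δx = σ·√(−2 ln 0.43) = 10.04 × 1.299 = 13.04 m.
Width = 2Δx = 26.1 m.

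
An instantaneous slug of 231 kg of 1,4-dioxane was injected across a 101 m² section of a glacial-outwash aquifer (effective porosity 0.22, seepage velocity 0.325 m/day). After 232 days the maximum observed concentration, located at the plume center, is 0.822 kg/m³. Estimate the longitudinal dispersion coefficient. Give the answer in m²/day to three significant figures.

0.0549 m²/day

At the plume center C_max = M/(n_e·A·√(4πDt)), so D = M²/(4πt·(n_e·A·C_max)²).
n_e·A·C_max = 0.22 × 101 × 0.822 = 18.26 kg/m.
D = 231²/(4π × 232 × 18.26²) = 0.0549 m²/day.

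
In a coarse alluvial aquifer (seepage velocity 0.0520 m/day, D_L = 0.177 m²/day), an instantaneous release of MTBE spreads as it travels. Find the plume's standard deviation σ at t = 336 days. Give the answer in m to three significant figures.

10.9 m

Dispersive spreading gives a Gaussian with σ² = 2Dt; advection only shifts the center.
σ = √(2 × 0.177 × 336) = 10.9 m.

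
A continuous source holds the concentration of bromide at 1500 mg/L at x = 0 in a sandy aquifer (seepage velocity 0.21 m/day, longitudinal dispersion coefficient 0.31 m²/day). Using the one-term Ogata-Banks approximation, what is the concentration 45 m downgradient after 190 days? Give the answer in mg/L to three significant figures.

479 mg/L

For a continuous step input, C/C₀ ≈ ½·erfc((x−vt)/(2√(Dt))).
vt = 0.21 × 190 = 39.9 m and 2√(Dt) = 2√(0.31 × 190) = 15.35 m.
Argument (x−vt)/(2√(Dt)) = (45 − 39.9)/15.35 = 0.3322; ½·erfc(0.3322) = 0.3192.
C = 1500 × 0.3192 = 479 mg/L.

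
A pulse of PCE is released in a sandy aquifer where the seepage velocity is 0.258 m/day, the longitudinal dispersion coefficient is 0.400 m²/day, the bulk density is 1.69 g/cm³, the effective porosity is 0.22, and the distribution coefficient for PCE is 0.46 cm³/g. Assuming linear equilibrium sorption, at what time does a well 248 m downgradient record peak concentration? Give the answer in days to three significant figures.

Retardation factor R = 1 + ρ_b·K_d/n = 1 + 1.69 × 0.46/0.22 = 4.534.
Sorption retards both mechanisms: v_R = v/R = 0.05690 m/day, D_R = D/R = 0.08822 m²/day.
Peak time from v_R²t² + 2D_R t − x² = 0: t = (√(D_R² + v_R²x²) − D_R)/v_R².
√(D_R² + v_R²x²) = √(0.08822² + 0.05690² × 248²) = 14.11; v_R² = 0.003238.
t = (14.11 − 0.08822)/0.003238 = 4330 days.

4330 days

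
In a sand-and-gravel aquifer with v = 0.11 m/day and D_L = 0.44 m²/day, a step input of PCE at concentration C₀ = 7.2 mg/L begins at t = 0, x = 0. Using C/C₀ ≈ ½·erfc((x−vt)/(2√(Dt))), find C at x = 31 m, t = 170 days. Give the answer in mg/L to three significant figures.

1.13 mg/L

For a continuous step input, C/C₀ ≈ ½·erfc((x−vt)/(2√(Dt))).
vt = 0.11 × 170 = 18.7 m and 2√(Dt) = 2√(0.44 × 170) = 17.30 m.
Argument (x−vt)/(2√(Dt)) = (31 − 18.7)/17.30 = 0.7110; ½·erfc(0.7110) = 0.1573.
C = 7.2 × 0.1573 = 1.13 mg/L.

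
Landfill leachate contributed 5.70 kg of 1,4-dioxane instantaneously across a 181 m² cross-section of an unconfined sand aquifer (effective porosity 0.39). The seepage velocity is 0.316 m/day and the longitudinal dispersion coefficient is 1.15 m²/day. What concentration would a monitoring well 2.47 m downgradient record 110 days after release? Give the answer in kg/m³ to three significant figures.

For an instantaneous plane source, C(x,t) = M/(n_e·A·√(4πDt)) · exp(−(x−vt)²/(4Dt)), with n_e·A the pore (flow) area.
Plume center vt = 0.316 × 110 = 34.76 m, so the well at 2.47 m is 32.29 m upgradient of the peak.
√(4πDt) = 39.87 m, giving peak height M/(n_e·A·√(4πDt)) = 5.70/(0.39 × 181 × 39.87) = 0.002025 kg/m³.
(x−vt)²/(4Dt) = (-32.29)²/(4 × 1.15 × 110) = 2.061; exp(−2.061) = 0.1273.
C = 0.002025 × 0.1273 = 0.000258 kg/m³.

0.000258 kg/m³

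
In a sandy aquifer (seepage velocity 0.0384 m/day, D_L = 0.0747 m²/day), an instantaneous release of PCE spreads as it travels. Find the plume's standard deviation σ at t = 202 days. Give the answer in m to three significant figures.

5.49 m

Dispersive spreading gives a Gaussian with σ² = 2Dt; advection only shifts the center.
σ = √(2 × 0.0747 × 202) = 5.49 m.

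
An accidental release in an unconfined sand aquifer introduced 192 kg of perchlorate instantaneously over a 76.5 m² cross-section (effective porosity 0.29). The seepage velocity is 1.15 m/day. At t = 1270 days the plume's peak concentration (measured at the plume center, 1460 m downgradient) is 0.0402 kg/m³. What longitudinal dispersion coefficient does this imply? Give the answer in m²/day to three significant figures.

At the plume center C_max = M/(n_e·A·√(4πDt)), so D = M²/(4πt·(n_e·A·C_max)²).
n_e·A·C_max = 0.29 × 76.5 × 0.0402 = 0.8918 kg/m.
D = 192²/(4π × 1270 × 0.8918²) = 2.90 m²/day.

2.90 m²/day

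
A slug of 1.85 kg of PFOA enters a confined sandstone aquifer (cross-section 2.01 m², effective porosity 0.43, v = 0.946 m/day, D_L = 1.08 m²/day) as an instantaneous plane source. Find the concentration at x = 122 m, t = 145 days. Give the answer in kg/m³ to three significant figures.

0.0334 kg/m³

For an instantaneous plane source, C(x,t) = M/(n_e·A·√(4πDt)) · exp(−(x−vt)²/(4Dt)), with n_e·A the pore (flow) area.
Plume center vt = 0.946 × 145 = 137.17 m, so the well at 122 m is 15.17 m upgradient of the peak.
√(4πDt) = 44.36 m, giving peak height M/(n_e·A·√(4πDt)) = 1.85/(0.43 × 2.01 × 44.36) = 0.04825 kg/m³.
(x−vt)²/(4Dt) = (-15.17)²/(4 × 1.08 × 145) = 0.3674; exp(−0.3674) = 0.6925.
C = 0.04825 × 0.6925 = 0.0334 kg/m³.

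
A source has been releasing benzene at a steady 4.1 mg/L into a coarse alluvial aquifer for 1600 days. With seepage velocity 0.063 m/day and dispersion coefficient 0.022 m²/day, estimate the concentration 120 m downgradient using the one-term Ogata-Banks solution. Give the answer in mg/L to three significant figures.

0.0453 mg/L

For a continuous step input, C/C₀ ≈ ½·erfc((x−vt)/(2√(Dt))).
vt = 0.063 × 1600 = 100.8 m and 2√(Dt) = 2√(0.022 × 1600) = 11.87 m.
Argument (x−vt)/(2√(Dt)) = (120 − 100.8)/11.87 = 1.618; ½·erfc(1.618) = 0.01106.
C = 4.1 × 0.01106 = 0.0453 mg/L.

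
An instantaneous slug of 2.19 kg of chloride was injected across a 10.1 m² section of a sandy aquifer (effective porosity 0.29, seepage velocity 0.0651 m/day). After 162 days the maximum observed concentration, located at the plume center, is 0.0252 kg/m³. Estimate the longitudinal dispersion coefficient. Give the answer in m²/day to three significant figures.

0.432 m²/day

At the plume center C_max = M/(n_e·A·√(4πDt)), so D = M²/(4πt·(n_e·A·C_max)²).
n_e·A·C_max = 0.29 × 10.1 × 0.0252 = 0.07381 kg/m.
D = 2.19²/(4π × 162 × 0.07381²) = 0.432 m²/day.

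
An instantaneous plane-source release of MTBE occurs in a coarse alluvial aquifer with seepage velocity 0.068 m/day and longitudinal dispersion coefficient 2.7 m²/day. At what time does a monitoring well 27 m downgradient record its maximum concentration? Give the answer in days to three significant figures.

122 days

For the 1D instantaneous-source solution, setting ∂C/∂t = 0 at fixed x gives v²t² + 2Dt − x² = 0, so t = (√(D² + v²x²) − D)/v².
√(D² + v²x²) = √(2.7² + 0.068² × 27²) = 3.265; v² = 0.004624.
t = (3.265 − 2.7)/0.004624 = 122 days (vs. the pure-advection estimate x/v = 397 d).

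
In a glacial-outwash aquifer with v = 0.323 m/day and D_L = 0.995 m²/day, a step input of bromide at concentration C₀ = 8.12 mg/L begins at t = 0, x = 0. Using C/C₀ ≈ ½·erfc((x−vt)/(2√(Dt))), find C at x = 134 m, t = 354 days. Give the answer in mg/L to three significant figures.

For a continuous step input, C/C₀ ≈ ½·erfc((x−vt)/(2√(Dt))).
vt = 0.323 × 354 = 114.342 m and 2√(Dt) = 2√(0.995 × 354) = 37.54 m.
Argument (x−vt)/(2√(Dt)) = (134 − 114.342)/37.54 = 0.5237; ½·erfc(0.5237) = 0.2295.
C = 8.12 × 0.2295 = 1.86 mg/L.

1.86 mg/L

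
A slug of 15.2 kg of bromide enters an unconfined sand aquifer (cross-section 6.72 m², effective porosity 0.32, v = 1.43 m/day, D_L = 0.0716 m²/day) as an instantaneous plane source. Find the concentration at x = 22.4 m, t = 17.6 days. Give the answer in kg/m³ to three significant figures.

0.388 kg/m³

For an instantaneous plane source, C(x,t) = M/(n_e·A·√(4πDt)) · exp(−(x−vt)²/(4Dt)), with n_e·A the pore (flow) area.
Plume center vt = 1.43 × 17.6 = 25.168 m, so the well at 22.4 m is 2.768 m upgradient of the peak.
√(4πDt) = 3.979 m, giving peak height M/(n_e·A·√(4πDt)) = 15.2/(0.32 × 6.72 × 3.979) = 1.776 kg/m³.
(x−vt)²/(4Dt) = (-2.768)²/(4 × 0.0716 × 17.6) = 1.520; exp(−1.520) = 0.2187.
C = 1.776 × 0.2187 = 0.388 kg/m³.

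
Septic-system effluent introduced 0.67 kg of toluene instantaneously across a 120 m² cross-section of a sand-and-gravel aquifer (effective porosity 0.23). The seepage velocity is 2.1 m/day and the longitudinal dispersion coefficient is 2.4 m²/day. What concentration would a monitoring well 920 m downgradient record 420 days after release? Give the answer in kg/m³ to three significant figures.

For an instantaneous plane source, C(x,t) = M/(n_e·A·√(4πDt)) · exp(−(x−vt)²/(4Dt)), with n_e·A the pore (flow) area.
Plume center vt = 2.1 × 420 = 882 m, so the well at 920 m is 38 m downgradient of the peak.
√(4πDt) = 112.5 m, giving peak height M/(n_e·A·√(4πDt)) = 0.67/(0.23 × 120 × 112.5) = 0.0002158 kg/m³.
(x−vt)²/(4Dt) = (38)²/(4 × 2.4 × 420) = 0.3581; exp(−0.3581) = 0.6990.
C = 0.0002158 × 0.6990 = 0.000151 kg/m³.

0.000151 kg/m³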